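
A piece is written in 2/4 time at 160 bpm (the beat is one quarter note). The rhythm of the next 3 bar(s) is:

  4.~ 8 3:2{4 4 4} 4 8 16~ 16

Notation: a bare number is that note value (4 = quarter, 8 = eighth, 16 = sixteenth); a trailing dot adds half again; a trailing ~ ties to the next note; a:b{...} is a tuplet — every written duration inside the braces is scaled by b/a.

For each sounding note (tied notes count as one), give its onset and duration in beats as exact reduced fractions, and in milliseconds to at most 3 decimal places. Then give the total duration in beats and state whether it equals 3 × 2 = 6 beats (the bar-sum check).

1) 0.0ms=0b +750.0ms=2b
2) 750.0ms=2b +250.0ms=2/3b
3) 1000.0ms=8/3b +250.0ms=2/3b
4) 1250.0ms=10/3b +250.0ms=2/3b
5) 1500.0ms=4b +375.0ms=1b
6) 1875.0ms=5b +187.5ms=1/2b
7) 2062.5ms=11/2b +187.5ms=1/2b
Σ=6b of 6 (160bpm 2/4) — PASS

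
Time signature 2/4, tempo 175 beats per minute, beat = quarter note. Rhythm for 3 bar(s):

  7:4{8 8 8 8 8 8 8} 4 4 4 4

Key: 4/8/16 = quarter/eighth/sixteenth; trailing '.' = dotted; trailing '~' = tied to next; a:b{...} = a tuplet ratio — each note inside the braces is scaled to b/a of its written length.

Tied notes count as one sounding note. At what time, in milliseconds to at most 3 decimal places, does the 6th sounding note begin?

1. 0.0ms @ 0 + 97.959ms (2/7)
2. 97.959ms @ 2/7 + 97.959ms (2/7)
3. 195.918ms @ 4/7 + 97.959ms (2/7)
4. 293.878ms @ 6/7 + 97.959ms (2/7)
5. 391.837ms @ 8/7 + 97.959ms (2/7)
6. 489.796ms @ 10/7 + 97.959ms (2/7)
7. 587.755ms @ 12/7 + 97.959ms (2/7)
8. 685.714ms @ 2 + 342.857ms (1)
9. 1028.571ms @ 3 + 342.857ms (1)
10. 1371.429ms @ 4 + 342.857ms (1)
11. 1714.286ms @ 5 + 342.857ms (1)

note 6 onset = 10/7b = 489.796ms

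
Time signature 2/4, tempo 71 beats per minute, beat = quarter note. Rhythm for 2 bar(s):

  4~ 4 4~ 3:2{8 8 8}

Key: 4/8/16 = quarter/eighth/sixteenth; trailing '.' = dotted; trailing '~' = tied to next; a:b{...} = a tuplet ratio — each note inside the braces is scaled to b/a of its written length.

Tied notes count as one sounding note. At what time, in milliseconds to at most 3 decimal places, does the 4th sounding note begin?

1. 0.0ms @ 0 + 1690.141ms (2)
2. 1690.141ms @ 2 + 1126.761ms (4/3)
3. 2816.901ms @ 10/3 + 281.69ms (1/3)
4. 3098.592ms @ 11/3 + 281.69ms (1/3)

note 4 onset = 11/3b = 3098.592ms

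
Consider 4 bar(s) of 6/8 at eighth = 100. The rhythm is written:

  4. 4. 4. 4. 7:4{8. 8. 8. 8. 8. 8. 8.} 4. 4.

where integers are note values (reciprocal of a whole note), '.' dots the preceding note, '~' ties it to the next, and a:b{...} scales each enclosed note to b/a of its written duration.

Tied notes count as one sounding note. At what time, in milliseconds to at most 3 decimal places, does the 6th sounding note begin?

1. 0.0ms @ 0 + 1800.0ms (3)
2. 1800.0ms @ 3 + 1800.0ms (3)
3. 3600.0ms @ 6 + 1800.0ms (3)
4. 5400.0ms @ 9 + 1800.0ms (3)
5. 7200.0ms @ 12 + 514.286ms (6/7)
6. 7714.286ms @ 90/7 + 514.286ms (6/7)
7. 8228.571ms @ 96/7 + 514.286ms (6/7)
8. 8742.857ms @ 102/7 + 514.286ms (6/7)
9. 9257.143ms @ 108/7 + 514.286ms (6/7)
10. 9771.429ms @ 114/7 + 514.286ms (6/7)
11. 10285.714ms @ 120/7 + 514.286ms (6/7)
12. 10800.0ms @ 18 + 1800.0ms (3)
13. 12600.0ms @ 21 + 1800.0ms (3)

note 6 onset = 90/7b = 7714.286ms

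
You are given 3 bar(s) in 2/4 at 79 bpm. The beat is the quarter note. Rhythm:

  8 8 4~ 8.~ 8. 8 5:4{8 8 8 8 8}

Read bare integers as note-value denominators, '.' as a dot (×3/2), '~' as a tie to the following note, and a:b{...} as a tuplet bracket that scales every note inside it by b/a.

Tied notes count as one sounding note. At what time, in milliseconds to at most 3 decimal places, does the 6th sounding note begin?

note 6 onset = 22/5b = 3341.772ms

1. 0.0ms @ 0 + 379.747ms (1/2)
2. 379.747ms @ 1/2 + 379.747ms (1/2)
3. 759.494ms @ 1 + 1898.734ms (5/2)
4. 2658.228ms @ 7/2 + 379.747ms (1/2)
5. 3037.975ms @ 4 + 303.797ms (2/5)
6. 3341.772ms @ 22/5 + 303.797ms (2/5)
7. 3645.57ms @ 24/5 + 303.797ms (2/5)
8. 3949.367ms @ 26/5 + 303.797ms (2/5)
9. 4253.165ms @ 28/5 + 303.797ms (2/5)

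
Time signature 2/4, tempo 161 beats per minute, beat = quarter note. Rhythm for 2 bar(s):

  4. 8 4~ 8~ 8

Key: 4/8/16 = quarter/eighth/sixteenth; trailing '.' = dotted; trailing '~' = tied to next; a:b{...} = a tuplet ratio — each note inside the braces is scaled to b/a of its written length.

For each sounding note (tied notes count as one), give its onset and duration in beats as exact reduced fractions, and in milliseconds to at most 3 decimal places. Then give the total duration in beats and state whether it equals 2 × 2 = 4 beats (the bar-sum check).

1) 0.0ms=0b +559.006ms=3/2b
2) 559.006ms=3/2b +186.335ms=1/2b
3) 745.342ms=2b +745.342ms=2b
Σ=4b of 4 (161bpm 2/4) — PASS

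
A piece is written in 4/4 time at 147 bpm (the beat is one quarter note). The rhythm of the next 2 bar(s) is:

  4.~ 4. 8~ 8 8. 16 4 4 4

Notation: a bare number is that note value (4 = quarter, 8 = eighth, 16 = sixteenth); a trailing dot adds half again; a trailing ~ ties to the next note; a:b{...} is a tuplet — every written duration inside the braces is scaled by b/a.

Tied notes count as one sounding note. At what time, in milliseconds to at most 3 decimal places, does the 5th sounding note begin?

note 5 onset = 5b = 2040.816ms

1. 0.0ms @ 0 + 1224.49ms (3)
2. 1224.49ms @ 3 + 408.163ms (1)
3. 1632.653ms @ 4 + 306.122ms (3/4)
4. 1938.776ms @ 19/4 + 102.041ms (1/4)
5. 2040.816ms @ 5 + 408.163ms (1)
6. 2448.98ms @ 6 + 408.163ms (1)
7. 2857.143ms @ 7 + 408.163ms (1)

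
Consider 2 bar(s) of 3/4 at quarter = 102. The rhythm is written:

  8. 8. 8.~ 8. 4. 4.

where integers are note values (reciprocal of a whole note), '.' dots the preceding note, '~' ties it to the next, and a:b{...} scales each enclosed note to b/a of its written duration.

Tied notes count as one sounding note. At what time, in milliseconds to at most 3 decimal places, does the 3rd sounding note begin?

note 3 onset = 3/2b = 882.353ms

1. 0.0ms @ 0 + 441.176ms (3/4)
2. 441.176ms @ 3/4 + 441.176ms (3/4)
3. 882.353ms @ 3/2 + 882.353ms (3/2)
4. 1764.706ms @ 3 + 882.353ms (3/2)
5. 2647.059ms @ 9/2 + 882.353ms (3/2)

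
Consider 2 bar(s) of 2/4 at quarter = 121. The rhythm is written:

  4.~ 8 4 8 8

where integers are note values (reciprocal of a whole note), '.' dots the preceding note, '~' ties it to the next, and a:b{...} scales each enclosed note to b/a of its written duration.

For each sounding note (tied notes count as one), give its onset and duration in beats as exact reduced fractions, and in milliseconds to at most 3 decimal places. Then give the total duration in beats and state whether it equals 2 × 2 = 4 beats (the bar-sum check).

1) 0.0ms=0b +991.736ms=2b
2) 991.736ms=2b +495.868ms=1b
3) 1487.603ms=3b +247.934ms=1/2b
4) 1735.537ms=7/2b +247.934ms=1/2b
Σ=4b of 4 (121bpm 2/4) — PASS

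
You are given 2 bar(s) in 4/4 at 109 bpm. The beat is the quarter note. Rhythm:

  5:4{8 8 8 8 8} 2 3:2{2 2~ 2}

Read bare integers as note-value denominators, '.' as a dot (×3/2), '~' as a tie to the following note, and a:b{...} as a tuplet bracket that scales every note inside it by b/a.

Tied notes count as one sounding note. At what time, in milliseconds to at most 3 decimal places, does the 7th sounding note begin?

note 7 onset = 4b = 2201.835ms

1. 0.0ms @ 0 + 220.183ms (2/5)
2. 220.183ms @ 2/5 + 220.183ms (2/5)
3. 440.367ms @ 4/5 + 220.183ms (2/5)
4. 660.55ms @ 6/5 + 220.183ms (2/5)
5. 880.734ms @ 8/5 + 220.183ms (2/5)
6. 1100.917ms @ 2 + 1100.917ms (2)
7. 2201.835ms @ 4 + 733.945ms (4/3)
8. 2935.78ms @ 16/3 + 1467.89ms (8/3)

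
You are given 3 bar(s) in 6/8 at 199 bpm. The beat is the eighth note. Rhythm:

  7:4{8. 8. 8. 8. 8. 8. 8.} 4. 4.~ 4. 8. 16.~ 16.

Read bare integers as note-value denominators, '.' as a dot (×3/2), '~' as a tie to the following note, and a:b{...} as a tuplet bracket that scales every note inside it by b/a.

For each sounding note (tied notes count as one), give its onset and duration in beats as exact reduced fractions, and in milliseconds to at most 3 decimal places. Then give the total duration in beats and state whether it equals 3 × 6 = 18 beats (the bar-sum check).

1) 0.0ms=0b +258.435ms=6/7b
2) 258.435ms=6/7b +258.435ms=6/7b
3) 516.87ms=12/7b +258.435ms=6/7b
4) 775.305ms=18/7b +258.435ms=6/7b
5) 1033.74ms=24/7b +258.435ms=6/7b
6) 1292.175ms=30/7b +258.435ms=6/7b
7) 1550.61ms=36/7b +258.435ms=6/7b
8) 1809.045ms=6b +904.523ms=3b
9) 2713.568ms=9b +1809.045ms=6b
10) 4522.613ms=15b +452.261ms=3/2b
11) 4974.874ms=33/2b +452.261ms=3/2b
Σ=18b of 18 (199bpm 6/8) — PASS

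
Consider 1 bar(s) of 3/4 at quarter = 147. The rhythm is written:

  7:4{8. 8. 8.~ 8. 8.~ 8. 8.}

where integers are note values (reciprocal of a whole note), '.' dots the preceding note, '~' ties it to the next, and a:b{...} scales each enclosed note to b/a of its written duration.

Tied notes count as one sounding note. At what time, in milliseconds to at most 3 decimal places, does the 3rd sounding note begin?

1. 0.0ms @ 0 + 174.927ms (3/7)
2. 174.927ms @ 3/7 + 174.927ms (3/7)
3. 349.854ms @ 6/7 + 349.854ms (6/7)
4. 699.708ms @ 12/7 + 349.854ms (6/7)
5. 1049.563ms @ 18/7 + 174.927ms (3/7)

note 3 onset = 6/7b = 349.854ms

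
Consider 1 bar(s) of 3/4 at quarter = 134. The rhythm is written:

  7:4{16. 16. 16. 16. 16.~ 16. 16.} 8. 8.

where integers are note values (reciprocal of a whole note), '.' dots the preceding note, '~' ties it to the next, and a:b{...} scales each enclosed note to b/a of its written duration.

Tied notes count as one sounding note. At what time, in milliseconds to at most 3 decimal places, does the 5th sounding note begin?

note 5 onset = 6/7b = 383.795ms

1. 0.0ms @ 0 + 95.949ms (3/14)
2. 95.949ms @ 3/14 + 95.949ms (3/14)
3. 191.898ms @ 3/7 + 95.949ms (3/14)
4. 287.846ms @ 9/14 + 95.949ms (3/14)
5. 383.795ms @ 6/7 + 191.898ms (3/7)
6. 575.693ms @ 9/7 + 95.949ms (3/14)
7. 671.642ms @ 3/2 + 335.821ms (3/4)
8. 1007.463ms @ 9/4 + 335.821ms (3/4)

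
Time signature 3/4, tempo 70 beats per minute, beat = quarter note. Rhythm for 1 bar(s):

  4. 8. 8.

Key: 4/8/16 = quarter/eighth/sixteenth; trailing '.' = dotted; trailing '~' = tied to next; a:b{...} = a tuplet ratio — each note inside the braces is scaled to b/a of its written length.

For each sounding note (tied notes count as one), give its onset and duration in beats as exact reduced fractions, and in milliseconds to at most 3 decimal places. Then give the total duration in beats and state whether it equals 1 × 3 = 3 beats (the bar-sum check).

1) 0.0ms=0b +1285.714ms=3/2b
2) 1285.714ms=3/2b +642.857ms=3/4b
3) 1928.571ms=9/4b +642.857ms=3/4b
Σ=3b of 3 (70bpm 3/4) — PASS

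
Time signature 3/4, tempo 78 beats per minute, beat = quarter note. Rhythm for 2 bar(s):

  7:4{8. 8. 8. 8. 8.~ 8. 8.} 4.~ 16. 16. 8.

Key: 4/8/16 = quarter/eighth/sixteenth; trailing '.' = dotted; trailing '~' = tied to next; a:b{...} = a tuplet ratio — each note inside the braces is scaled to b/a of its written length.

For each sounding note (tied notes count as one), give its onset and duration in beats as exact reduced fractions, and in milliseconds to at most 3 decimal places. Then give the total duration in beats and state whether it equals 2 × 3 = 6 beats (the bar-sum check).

1) 0.0ms=0b +329.67ms=3/7b
2) 329.67ms=3/7b +329.67ms=3/7b
3) 659.341ms=6/7b +329.67ms=3/7b
4) 989.011ms=9/7b +329.67ms=3/7b
5) 1318.681ms=12/7b +659.341ms=6/7b
6) 1978.022ms=18/7b +329.67ms=3/7b
7) 2307.692ms=3b +1442.308ms=15/8b
8) 3750.0ms=39/8b +288.462ms=3/8b
9) 4038.462ms=21/4b +576.923ms=3/4b
Σ=6b of 6 (78bpm 3/4) — PASS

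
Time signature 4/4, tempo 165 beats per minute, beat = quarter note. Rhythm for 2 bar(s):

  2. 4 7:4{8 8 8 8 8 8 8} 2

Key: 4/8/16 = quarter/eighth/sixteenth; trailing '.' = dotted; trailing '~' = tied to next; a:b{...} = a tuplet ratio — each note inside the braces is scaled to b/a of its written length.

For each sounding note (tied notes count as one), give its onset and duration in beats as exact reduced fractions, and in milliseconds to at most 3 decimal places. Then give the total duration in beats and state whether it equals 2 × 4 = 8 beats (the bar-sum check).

1) 0.0ms=0b +1090.909ms=3b
2) 1090.909ms=3b +363.636ms=1b
3) 1454.545ms=4b +103.896ms=2/7b
4) 1558.442ms=30/7b +103.896ms=2/7b
5) 1662.338ms=32/7b +103.896ms=2/7b
6) 1766.234ms=34/7b +103.896ms=2/7b
7) 1870.13ms=36/7b +103.896ms=2/7b
8) 1974.026ms=38/7b +103.896ms=2/7b
9) 2077.922ms=40/7b +103.896ms=2/7b
10) 2181.818ms=6b +727.273ms=2b
Σ=8b of 8 (165bpm 4/4) — PASS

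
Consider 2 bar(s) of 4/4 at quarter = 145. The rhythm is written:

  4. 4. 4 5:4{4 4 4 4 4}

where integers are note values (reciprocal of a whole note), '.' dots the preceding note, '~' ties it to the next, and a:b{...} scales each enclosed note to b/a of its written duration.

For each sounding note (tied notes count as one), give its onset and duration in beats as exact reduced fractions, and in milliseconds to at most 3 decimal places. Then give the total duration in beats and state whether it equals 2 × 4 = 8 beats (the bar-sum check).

1) 0.0ms=0b +620.69ms=3/2b
2) 620.69ms=3/2b +620.69ms=3/2b
3) 1241.379ms=3b +413.793ms=1b
4) 1655.172ms=4b +331.034ms=4/5b
5) 1986.207ms=24/5b +331.034ms=4/5b
6) 2317.241ms=28/5b +331.034ms=4/5b
7) 2648.276ms=32/5b +331.034ms=4/5b
8) 2979.31ms=36/5b +331.034ms=4/5b
Σ=8b of 8 (145bpm 4/4) — PASS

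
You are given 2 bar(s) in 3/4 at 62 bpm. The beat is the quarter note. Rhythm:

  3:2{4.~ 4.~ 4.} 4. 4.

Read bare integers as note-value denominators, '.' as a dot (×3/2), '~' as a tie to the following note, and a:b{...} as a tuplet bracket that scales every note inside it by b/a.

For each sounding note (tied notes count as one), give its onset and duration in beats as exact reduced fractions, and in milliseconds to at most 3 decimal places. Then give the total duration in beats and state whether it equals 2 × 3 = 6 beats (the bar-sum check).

1) 0.0ms=0b +2903.226ms=3b
2) 2903.226ms=3b +1451.613ms=3/2b
3) 4354.839ms=9/2b +1451.613ms=3/2b
Σ=6b of 6 (62bpm 3/4) — PASS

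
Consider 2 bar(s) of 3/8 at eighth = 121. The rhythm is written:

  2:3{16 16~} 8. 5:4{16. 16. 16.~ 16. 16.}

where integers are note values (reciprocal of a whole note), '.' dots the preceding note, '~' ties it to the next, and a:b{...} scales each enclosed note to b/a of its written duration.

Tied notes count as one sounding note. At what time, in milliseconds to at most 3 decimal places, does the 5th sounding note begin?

1. 0.0ms @ 0 + 371.901ms (3/4)
2. 371.901ms @ 3/4 + 1115.702ms (9/4)
3. 1487.603ms @ 3 + 297.521ms (3/5)
4. 1785.124ms @ 18/5 + 297.521ms (3/5)
5. 2082.645ms @ 21/5 + 595.041ms (6/5)
6. 2677.686ms @ 27/5 + 297.521ms (3/5)

note 5 onset = 21/5b = 2082.645ms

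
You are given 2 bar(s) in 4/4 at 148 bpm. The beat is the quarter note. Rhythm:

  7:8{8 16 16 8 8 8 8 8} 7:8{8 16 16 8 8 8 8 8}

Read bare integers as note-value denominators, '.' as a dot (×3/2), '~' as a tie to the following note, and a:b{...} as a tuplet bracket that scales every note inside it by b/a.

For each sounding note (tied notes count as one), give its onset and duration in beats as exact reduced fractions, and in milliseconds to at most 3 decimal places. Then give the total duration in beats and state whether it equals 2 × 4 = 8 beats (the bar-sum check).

1) 0.0ms=0b +231.66ms=4/7b
2) 231.66ms=4/7b +115.83ms=2/7b
3) 347.49ms=6/7b +115.83ms=2/7b
4) 463.32ms=8/7b +231.66ms=4/7b
5) 694.981ms=12/7b +231.66ms=4/7b
6) 926.641ms=16/7b +231.66ms=4/7b
7) 1158.301ms=20/7b +231.66ms=4/7b
8) 1389.961ms=24/7b +231.66ms=4/7b
9) 1621.622ms=4b +231.66ms=4/7b
10) 1853.282ms=32/7b +115.83ms=2/7b
11) 1969.112ms=34/7b +115.83ms=2/7b
12) 2084.942ms=36/7b +231.66ms=4/7b
13) 2316.602ms=40/7b +231.66ms=4/7b
14) 2548.263ms=44/7b +231.66ms=4/7b
15) 2779.923ms=48/7b +231.66ms=4/7b
16) 3011.583ms=52/7b +231.66ms=4/7b
Σ=8b of 8 (148bpm 4/4) — PASS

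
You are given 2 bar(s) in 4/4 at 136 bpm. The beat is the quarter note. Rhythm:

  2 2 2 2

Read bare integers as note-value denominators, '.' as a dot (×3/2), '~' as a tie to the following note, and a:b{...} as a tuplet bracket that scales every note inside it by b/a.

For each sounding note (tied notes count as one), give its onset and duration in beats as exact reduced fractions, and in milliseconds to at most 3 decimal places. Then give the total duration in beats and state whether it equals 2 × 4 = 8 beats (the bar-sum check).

1) 0.0ms=0b +882.353ms=2b
2) 882.353ms=2b +882.353ms=2b
3) 1764.706ms=4b +882.353ms=2b
4) 2647.059ms=6b +882.353ms=2b
Σ=8b of 8 (136bpm 4/4) — PASS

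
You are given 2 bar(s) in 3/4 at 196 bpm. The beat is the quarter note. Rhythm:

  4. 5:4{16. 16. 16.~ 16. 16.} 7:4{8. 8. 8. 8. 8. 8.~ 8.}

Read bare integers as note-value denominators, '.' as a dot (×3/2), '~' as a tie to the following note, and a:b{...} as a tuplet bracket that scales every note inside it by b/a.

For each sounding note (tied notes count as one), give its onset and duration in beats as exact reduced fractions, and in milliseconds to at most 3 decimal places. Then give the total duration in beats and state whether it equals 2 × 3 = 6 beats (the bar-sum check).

1) 0.0ms=0b +459.184ms=3/2b
2) 459.184ms=3/2b +91.837ms=3/10b
3) 551.02ms=9/5b +91.837ms=3/10b
4) 642.857ms=21/10b +183.673ms=3/5b
5) 826.531ms=27/10b +91.837ms=3/10b
6) 918.367ms=3b +131.195ms=3/7b
7) 1049.563ms=24/7b +131.195ms=3/7b
8) 1180.758ms=27/7b +131.195ms=3/7b
9) 1311.953ms=30/7b +131.195ms=3/7b
10) 1443.149ms=33/7b +131.195ms=3/7b
11) 1574.344ms=36/7b +262.391ms=6/7b
Σ=6b of 6 (196bpm 3/4) — PASS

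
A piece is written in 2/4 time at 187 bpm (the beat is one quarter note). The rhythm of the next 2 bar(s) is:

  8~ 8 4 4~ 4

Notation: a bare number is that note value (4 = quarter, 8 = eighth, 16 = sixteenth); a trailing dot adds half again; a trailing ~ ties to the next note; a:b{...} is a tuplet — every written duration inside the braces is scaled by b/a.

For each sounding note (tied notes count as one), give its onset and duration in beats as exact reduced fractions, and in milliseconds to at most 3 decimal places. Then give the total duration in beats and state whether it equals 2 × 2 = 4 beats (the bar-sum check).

1) 0.0ms=0b +320.856ms=1b
2) 320.856ms=1b +320.856ms=1b
3) 641.711ms=2b +641.711ms=2b
Σ=4b of 4 (187bpm 2/4) — PASS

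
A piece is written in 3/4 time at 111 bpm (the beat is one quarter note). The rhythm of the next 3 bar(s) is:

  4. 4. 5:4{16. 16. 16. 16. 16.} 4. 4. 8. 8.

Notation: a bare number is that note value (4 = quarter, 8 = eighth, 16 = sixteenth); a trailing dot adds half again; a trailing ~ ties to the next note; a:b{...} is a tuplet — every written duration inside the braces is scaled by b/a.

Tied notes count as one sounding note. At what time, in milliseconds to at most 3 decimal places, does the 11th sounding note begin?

note 11 onset = 33/4b = 4459.459ms

1. 0.0ms @ 0 + 810.811ms (3/2)
2. 810.811ms @ 3/2 + 810.811ms (3/2)
3. 1621.622ms @ 3 + 162.162ms (3/10)
4. 1783.784ms @ 33/10 + 162.162ms (3/10)
5. 1945.946ms @ 18/5 + 162.162ms (3/10)
6. 2108.108ms @ 39/10 + 162.162ms (3/10)
7. 2270.27ms @ 21/5 + 162.162ms (3/10)
8. 2432.432ms @ 9/2 + 810.811ms (3/2)
9. 3243.243ms @ 6 + 810.811ms (3/2)
10. 4054.054ms @ 15/2 + 405.405ms (3/4)
11. 4459.459ms @ 33/4 + 405.405ms (3/4)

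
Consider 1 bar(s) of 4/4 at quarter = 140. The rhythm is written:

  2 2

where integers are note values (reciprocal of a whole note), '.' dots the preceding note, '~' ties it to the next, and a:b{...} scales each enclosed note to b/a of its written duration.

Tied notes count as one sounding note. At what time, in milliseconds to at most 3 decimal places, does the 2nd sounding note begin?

note 2 onset = 2b = 857.143ms

1. 0.0ms @ 0 + 857.143ms (2)
2. 857.143ms @ 2 + 857.143ms (2)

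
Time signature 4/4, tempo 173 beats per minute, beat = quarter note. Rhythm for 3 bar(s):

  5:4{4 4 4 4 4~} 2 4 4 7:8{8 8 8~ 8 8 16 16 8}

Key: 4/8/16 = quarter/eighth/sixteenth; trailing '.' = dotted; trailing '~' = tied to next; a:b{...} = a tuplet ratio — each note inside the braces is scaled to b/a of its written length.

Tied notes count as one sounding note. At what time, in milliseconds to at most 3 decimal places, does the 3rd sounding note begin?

1. 0.0ms @ 0 + 277.457ms (4/5)
2. 277.457ms @ 4/5 + 277.457ms (4/5)
3. 554.913ms @ 8/5 + 277.457ms (4/5)
4. 832.37ms @ 12/5 + 277.457ms (4/5)
5. 1109.827ms @ 16/5 + 971.098ms (14/5)
6. 2080.925ms @ 6 + 346.821ms (1)
7. 2427.746ms @ 7 + 346.821ms (1)
8. 2774.566ms @ 8 + 198.183ms (4/7)
9. 2972.75ms @ 60/7 + 198.183ms (4/7)
10. 3170.933ms @ 64/7 + 396.367ms (8/7)
11. 3567.3ms @ 72/7 + 198.183ms (4/7)
12. 3765.483ms @ 76/7 + 99.092ms (2/7)
13. 3864.575ms @ 78/7 + 99.092ms (2/7)
14. 3963.666ms @ 80/7 + 198.183ms (4/7)

note 3 onset = 8/5b = 554.913ms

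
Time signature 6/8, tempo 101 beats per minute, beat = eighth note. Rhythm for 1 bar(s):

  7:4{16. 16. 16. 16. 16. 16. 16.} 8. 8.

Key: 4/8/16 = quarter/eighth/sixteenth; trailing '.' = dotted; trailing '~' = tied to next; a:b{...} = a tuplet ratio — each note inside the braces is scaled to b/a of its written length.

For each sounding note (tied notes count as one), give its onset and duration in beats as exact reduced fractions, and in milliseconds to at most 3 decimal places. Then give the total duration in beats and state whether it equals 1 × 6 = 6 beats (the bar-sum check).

1) 0.0ms=0b +254.597ms=3/7b
2) 254.597ms=3/7b +254.597ms=3/7b
3) 509.194ms=6/7b +254.597ms=3/7b
4) 763.791ms=9/7b +254.597ms=3/7b
5) 1018.388ms=12/7b +254.597ms=3/7b
6) 1272.984ms=15/7b +254.597ms=3/7b
7) 1527.581ms=18/7b +254.597ms=3/7b
8) 1782.178ms=3b +891.089ms=3/2b
9) 2673.267ms=9/2b +891.089ms=3/2b
Σ=6b of 6 (101bpm 6/8) — PASS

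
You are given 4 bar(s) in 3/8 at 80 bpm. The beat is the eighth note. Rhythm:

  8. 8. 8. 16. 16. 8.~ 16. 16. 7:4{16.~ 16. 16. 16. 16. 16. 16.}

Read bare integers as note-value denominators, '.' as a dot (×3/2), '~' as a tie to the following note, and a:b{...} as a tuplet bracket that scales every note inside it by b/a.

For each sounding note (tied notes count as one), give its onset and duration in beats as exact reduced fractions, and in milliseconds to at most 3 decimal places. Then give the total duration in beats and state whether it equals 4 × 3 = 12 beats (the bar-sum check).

1) 0.0ms=0b +1125.0ms=3/2b
2) 1125.0ms=3/2b +1125.0ms=3/2b
3) 2250.0ms=3b +1125.0ms=3/2b
4) 3375.0ms=9/2b +562.5ms=3/4b
5) 3937.5ms=21/4b +562.5ms=3/4b
6) 4500.0ms=6b +1687.5ms=9/4b
7) 6187.5ms=33/4b +562.5ms=3/4b
8) 6750.0ms=9b +642.857ms=6/7b
9) 7392.857ms=69/7b +321.429ms=3/7b
10) 7714.286ms=72/7b +321.429ms=3/7b
11) 8035.714ms=75/7b +321.429ms=3/7b
12) 8357.143ms=78/7b +321.429ms=3/7b
13) 8678.571ms=81/7b +321.429ms=3/7b
Σ=12b of 12 (80bpm 3/8) — PASS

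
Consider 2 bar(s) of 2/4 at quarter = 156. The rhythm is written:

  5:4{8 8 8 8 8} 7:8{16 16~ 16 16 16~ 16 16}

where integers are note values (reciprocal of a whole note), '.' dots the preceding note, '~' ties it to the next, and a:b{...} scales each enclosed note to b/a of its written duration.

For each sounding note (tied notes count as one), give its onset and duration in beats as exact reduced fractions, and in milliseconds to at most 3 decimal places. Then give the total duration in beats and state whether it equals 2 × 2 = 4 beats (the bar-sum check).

1) 0.0ms=0b +153.846ms=2/5b
2) 153.846ms=2/5b +153.846ms=2/5b
3) 307.692ms=4/5b +153.846ms=2/5b
4) 461.538ms=6/5b +153.846ms=2/5b
5) 615.385ms=8/5b +153.846ms=2/5b
6) 769.231ms=2b +109.89ms=2/7b
7) 879.121ms=16/7b +219.78ms=4/7b
8) 1098.901ms=20/7b +109.89ms=2/7b
9) 1208.791ms=22/7b +219.78ms=4/7b
10) 1428.571ms=26/7b +109.89ms=2/7b
Σ=4b of 4 (156bpm 2/4) — PASS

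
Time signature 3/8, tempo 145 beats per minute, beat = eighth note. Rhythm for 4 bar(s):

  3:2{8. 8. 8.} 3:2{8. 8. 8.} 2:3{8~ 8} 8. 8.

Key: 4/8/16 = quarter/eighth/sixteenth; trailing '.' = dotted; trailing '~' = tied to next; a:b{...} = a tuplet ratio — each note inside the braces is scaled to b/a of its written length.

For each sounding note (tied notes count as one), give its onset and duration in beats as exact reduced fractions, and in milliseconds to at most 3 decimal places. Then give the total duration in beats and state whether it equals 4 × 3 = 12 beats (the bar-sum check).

1) 0.0ms=0b +413.793ms=1b
2) 413.793ms=1b +413.793ms=1b
3) 827.586ms=2b +413.793ms=1b
4) 1241.379ms=3b +413.793ms=1b
5) 1655.172ms=4b +413.793ms=1b
6) 2068.966ms=5b +413.793ms=1b
7) 2482.759ms=6b +1241.379ms=3b
8) 3724.138ms=9b +620.69ms=3/2b
9) 4344.828ms=21/2b +620.69ms=3/2b
Σ=12b of 12 (145bpm 3/8) — PASS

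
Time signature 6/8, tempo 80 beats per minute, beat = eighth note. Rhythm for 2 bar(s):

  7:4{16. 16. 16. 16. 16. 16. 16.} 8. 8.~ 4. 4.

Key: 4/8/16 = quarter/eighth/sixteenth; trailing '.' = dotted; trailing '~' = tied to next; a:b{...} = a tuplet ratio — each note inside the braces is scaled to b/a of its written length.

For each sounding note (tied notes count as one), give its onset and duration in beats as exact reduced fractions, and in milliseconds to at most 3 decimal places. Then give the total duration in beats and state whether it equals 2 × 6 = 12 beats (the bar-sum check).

1) 0.0ms=0b +321.429ms=3/7b
2) 321.429ms=3/7b +321.429ms=3/7b
3) 642.857ms=6/7b +321.429ms=3/7b
4) 964.286ms=9/7b +321.429ms=3/7b
5) 1285.714ms=12/7b +321.429ms=3/7b
6) 1607.143ms=15/7b +321.429ms=3/7b
7) 1928.571ms=18/7b +321.429ms=3/7b
8) 2250.0ms=3b +1125.0ms=3/2b
9) 3375.0ms=9/2b +3375.0ms=9/2b
10) 6750.0ms=9b +2250.0ms=3b
Σ=12b of 12 (80bpm 6/8) — PASS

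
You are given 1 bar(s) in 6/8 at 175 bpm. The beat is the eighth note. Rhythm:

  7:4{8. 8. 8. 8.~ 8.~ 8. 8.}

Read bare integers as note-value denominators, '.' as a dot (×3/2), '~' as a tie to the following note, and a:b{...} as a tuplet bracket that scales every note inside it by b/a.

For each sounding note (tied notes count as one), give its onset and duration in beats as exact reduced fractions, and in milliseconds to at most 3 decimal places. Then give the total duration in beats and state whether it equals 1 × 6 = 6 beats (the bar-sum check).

1) 0.0ms=0b +293.878ms=6/7b
2) 293.878ms=6/7b +293.878ms=6/7b
3) 587.755ms=12/7b +293.878ms=6/7b
4) 881.633ms=18/7b +881.633ms=18/7b
5) 1763.265ms=36/7b +293.878ms=6/7b
Σ=6b of 6 (175bpm 6/8) — PASS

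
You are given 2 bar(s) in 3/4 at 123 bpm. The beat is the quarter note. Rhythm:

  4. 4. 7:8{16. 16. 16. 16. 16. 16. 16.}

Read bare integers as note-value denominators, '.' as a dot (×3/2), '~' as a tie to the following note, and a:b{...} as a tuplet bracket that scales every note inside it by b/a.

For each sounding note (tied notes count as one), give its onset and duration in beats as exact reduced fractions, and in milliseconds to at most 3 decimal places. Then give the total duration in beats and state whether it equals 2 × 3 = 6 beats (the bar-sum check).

1) 0.0ms=0b +731.707ms=3/2b
2) 731.707ms=3/2b +731.707ms=3/2b
3) 1463.415ms=3b +209.059ms=3/7b
4) 1672.474ms=24/7b +209.059ms=3/7b
5) 1881.533ms=27/7b +209.059ms=3/7b
6) 2090.592ms=30/7b +209.059ms=3/7b
7) 2299.652ms=33/7b +209.059ms=3/7b
8) 2508.711ms=36/7b +209.059ms=3/7b
9) 2717.77ms=39/7b +209.059ms=3/7b
Σ=6b of 6 (123bpm 3/4) — PASS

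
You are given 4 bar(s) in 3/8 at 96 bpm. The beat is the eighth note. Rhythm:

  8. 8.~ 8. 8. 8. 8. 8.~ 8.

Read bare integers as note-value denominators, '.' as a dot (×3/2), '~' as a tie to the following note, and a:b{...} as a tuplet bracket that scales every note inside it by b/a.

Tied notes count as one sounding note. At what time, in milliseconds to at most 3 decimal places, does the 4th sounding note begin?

note 4 onset = 6b = 3750.0ms

1. 0.0ms @ 0 + 937.5ms (3/2)
2. 937.5ms @ 3/2 + 1875.0ms (3)
3. 2812.5ms @ 9/2 + 937.5ms (3/2)
4. 3750.0ms @ 6 + 937.5ms (3/2)
5. 4687.5ms @ 15/2 + 937.5ms (3/2)
6. 5625.0ms @ 9 + 1875.0ms (3)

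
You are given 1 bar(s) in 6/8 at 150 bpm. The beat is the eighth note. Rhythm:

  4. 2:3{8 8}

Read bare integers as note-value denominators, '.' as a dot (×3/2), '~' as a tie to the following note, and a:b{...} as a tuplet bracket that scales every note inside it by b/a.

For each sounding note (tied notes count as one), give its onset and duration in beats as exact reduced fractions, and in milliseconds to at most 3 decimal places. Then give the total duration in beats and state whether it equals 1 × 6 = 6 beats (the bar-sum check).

1) 0.0ms=0b +1200.0ms=3b
2) 1200.0ms=3b +600.0ms=3/2b
3) 1800.0ms=9/2b +600.0ms=3/2b
Σ=6b of 6 (150bpm 6/8) — PASS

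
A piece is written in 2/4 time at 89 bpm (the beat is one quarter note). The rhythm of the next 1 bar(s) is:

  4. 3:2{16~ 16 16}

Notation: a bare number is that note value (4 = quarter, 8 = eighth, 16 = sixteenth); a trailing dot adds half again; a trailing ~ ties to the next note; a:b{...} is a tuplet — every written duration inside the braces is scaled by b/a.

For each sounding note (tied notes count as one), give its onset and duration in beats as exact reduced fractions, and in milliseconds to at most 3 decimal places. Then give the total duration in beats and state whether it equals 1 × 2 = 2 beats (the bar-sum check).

1) 0.0ms=0b +1011.236ms=3/2b
2) 1011.236ms=3/2b +224.719ms=1/3b
3) 1235.955ms=11/6b +112.36ms=1/6b
Σ=2b of 2 (89bpm 2/4) — PASS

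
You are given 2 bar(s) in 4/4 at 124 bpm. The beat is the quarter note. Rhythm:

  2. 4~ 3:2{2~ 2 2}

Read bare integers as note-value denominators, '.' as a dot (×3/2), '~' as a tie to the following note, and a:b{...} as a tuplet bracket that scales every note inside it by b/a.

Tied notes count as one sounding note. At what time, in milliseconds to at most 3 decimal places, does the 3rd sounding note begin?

note 3 onset = 20/3b = 3225.806ms

1. 0.0ms @ 0 + 1451.613ms (3)
2. 1451.613ms @ 3 + 1774.194ms (11/3)
3. 3225.806ms @ 20/3 + 645.161ms (4/3)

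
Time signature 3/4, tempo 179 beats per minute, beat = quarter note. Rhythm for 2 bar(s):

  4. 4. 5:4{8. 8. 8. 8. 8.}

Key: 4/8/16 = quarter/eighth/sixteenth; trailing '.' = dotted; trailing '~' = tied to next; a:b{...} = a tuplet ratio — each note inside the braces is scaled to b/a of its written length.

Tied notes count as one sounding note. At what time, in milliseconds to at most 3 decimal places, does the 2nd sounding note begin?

note 2 onset = 3/2b = 502.793ms

1. 0.0ms @ 0 + 502.793ms (3/2)
2. 502.793ms @ 3/2 + 502.793ms (3/2)
3. 1005.587ms @ 3 + 201.117ms (3/5)
4. 1206.704ms @ 18/5 + 201.117ms (3/5)
5. 1407.821ms @ 21/5 + 201.117ms (3/5)
6. 1608.939ms @ 24/5 + 201.117ms (3/5)
7. 1810.056ms @ 27/5 + 201.117ms (3/5)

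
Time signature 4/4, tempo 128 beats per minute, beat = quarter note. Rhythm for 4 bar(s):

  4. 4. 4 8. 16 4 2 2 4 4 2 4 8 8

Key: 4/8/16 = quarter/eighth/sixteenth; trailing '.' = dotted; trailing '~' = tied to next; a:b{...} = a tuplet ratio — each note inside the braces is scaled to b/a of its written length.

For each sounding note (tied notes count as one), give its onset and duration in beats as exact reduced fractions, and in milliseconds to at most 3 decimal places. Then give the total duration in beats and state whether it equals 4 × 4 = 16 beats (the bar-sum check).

1) 0.0ms=0b +703.125ms=3/2b
2) 703.125ms=3/2b +703.125ms=3/2b
3) 1406.25ms=3b +468.75ms=1b
4) 1875.0ms=4b +351.562ms=3/4b
5) 2226.562ms=19/4b +117.188ms=1/4b
6) 2343.75ms=5b +468.75ms=1b
7) 2812.5ms=6b +937.5ms=2b
8) 3750.0ms=8b +937.5ms=2b
9) 4687.5ms=10b +468.75ms=1b
10) 5156.25ms=11b +468.75ms=1b
11) 5625.0ms=12b +937.5ms=2b
12) 6562.5ms=14b +468.75ms=1b
13) 7031.25ms=15b +234.375ms=1/2b
14) 7265.625ms=31/2b +234.375ms=1/2b
Σ=16b of 16 (128bpm 4/4) — PASS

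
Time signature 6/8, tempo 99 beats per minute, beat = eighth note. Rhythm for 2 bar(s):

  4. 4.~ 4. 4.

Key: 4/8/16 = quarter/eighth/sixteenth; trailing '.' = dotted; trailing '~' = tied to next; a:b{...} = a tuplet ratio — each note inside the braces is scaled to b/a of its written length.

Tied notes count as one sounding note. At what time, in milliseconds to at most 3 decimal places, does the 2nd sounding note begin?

note 2 onset = 3b = 1818.182ms

1. 0.0ms @ 0 + 1818.182ms (3)
2. 1818.182ms @ 3 + 3636.364ms (6)
3. 5454.545ms @ 9 + 1818.182ms (3)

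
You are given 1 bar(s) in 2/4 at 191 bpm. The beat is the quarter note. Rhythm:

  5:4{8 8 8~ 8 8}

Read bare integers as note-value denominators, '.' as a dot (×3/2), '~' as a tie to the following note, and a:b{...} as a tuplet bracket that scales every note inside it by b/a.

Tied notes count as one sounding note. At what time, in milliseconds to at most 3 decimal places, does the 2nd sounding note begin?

1. 0.0ms @ 0 + 125.654ms (2/5)
2. 125.654ms @ 2/5 + 125.654ms (2/5)
3. 251.309ms @ 4/5 + 251.309ms (4/5)
4. 502.618ms @ 8/5 + 125.654ms (2/5)

note 2 onset = 2/5b = 125.654ms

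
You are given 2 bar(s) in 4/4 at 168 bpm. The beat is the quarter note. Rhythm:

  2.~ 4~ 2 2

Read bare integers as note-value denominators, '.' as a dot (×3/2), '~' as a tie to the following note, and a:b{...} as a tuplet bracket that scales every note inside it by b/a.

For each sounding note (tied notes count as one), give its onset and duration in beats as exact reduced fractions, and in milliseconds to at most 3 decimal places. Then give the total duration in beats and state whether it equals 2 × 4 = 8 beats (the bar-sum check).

1) 0.0ms=0b +2142.857ms=6b
2) 2142.857ms=6b +714.286ms=2b
Σ=8b of 8 (168bpm 4/4) — PASS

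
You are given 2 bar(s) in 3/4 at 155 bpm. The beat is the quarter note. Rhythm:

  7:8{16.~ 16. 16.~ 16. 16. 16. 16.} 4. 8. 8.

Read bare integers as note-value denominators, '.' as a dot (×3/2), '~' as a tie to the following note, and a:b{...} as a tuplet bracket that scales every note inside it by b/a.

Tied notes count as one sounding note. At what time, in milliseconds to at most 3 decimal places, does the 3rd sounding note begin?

1. 0.0ms @ 0 + 331.797ms (6/7)
2. 331.797ms @ 6/7 + 331.797ms (6/7)
3. 663.594ms @ 12/7 + 165.899ms (3/7)
4. 829.493ms @ 15/7 + 165.899ms (3/7)
5. 995.392ms @ 18/7 + 165.899ms (3/7)
6. 1161.29ms @ 3 + 580.645ms (3/2)
7. 1741.935ms @ 9/2 + 290.323ms (3/4)
8. 2032.258ms @ 21/4 + 290.323ms (3/4)

note 3 onset = 12/7b = 663.594ms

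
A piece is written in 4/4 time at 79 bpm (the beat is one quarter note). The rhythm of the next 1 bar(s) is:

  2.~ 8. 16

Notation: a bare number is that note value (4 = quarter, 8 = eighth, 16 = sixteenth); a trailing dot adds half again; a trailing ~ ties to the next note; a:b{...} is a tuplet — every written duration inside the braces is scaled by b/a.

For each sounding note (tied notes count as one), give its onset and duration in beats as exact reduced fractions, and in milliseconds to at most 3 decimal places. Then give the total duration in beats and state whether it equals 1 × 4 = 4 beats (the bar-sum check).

1) 0.0ms=0b +2848.101ms=15/4b
2) 2848.101ms=15/4b +189.873ms=1/4b
Σ=4b of 4 (79bpm 4/4) — PASS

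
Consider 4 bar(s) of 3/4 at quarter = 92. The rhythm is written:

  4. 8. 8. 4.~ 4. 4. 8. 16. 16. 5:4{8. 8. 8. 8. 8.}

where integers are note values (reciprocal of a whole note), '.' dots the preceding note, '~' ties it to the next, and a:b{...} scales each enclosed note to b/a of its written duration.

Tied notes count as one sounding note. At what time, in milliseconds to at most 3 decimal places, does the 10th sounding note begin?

1. 0.0ms @ 0 + 978.261ms (3/2)
2. 978.261ms @ 3/2 + 489.13ms (3/4)
3. 1467.391ms @ 9/4 + 489.13ms (3/4)
4. 1956.522ms @ 3 + 1956.522ms (3)
5. 3913.043ms @ 6 + 978.261ms (3/2)
6. 4891.304ms @ 15/2 + 489.13ms (3/4)
7. 5380.435ms @ 33/4 + 244.565ms (3/8)
8. 5625.0ms @ 69/8 + 244.565ms (3/8)
9. 5869.565ms @ 9 + 391.304ms (3/5)
10. 6260.87ms @ 48/5 + 391.304ms (3/5)
11. 6652.174ms @ 51/5 + 391.304ms (3/5)
12. 7043.478ms @ 54/5 + 391.304ms (3/5)
13. 7434.783ms @ 57/5 + 391.304ms (3/5)

note 10 onset = 48/5b = 6260.87ms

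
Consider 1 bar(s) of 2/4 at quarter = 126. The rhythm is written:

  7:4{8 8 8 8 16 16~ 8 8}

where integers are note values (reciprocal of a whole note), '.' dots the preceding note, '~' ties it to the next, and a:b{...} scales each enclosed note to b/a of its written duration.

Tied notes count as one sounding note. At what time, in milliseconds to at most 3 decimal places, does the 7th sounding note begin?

note 7 onset = 12/7b = 816.327ms

1. 0.0ms @ 0 + 136.054ms (2/7)
2. 136.054ms @ 2/7 + 136.054ms (2/7)
3. 272.109ms @ 4/7 + 136.054ms (2/7)
4. 408.163ms @ 6/7 + 136.054ms (2/7)
5. 544.218ms @ 8/7 + 68.027ms (1/7)
6. 612.245ms @ 9/7 + 204.082ms (3/7)
7. 816.327ms @ 12/7 + 136.054ms (2/7)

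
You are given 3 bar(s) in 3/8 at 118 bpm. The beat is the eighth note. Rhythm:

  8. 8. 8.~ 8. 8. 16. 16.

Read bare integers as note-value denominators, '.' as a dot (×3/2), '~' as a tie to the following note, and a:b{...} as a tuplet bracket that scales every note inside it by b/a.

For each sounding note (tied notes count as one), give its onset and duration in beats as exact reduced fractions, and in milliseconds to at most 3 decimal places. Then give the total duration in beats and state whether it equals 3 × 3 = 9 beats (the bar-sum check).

1) 0.0ms=0b +762.712ms=3/2b
2) 762.712ms=3/2b +762.712ms=3/2b
3) 1525.424ms=3b +1525.424ms=3b
4) 3050.847ms=6b +762.712ms=3/2b
5) 3813.559ms=15/2b +381.356ms=3/4b
6) 4194.915ms=33/4b +381.356ms=3/4b
Σ=9b of 9 (118bpm 3/8) — PASS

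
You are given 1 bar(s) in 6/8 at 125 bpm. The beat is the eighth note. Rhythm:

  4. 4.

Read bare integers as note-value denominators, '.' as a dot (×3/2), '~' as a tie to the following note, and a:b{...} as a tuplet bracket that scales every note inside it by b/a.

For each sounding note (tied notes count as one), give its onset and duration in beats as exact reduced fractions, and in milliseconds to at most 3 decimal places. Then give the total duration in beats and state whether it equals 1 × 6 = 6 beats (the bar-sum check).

1) 0.0ms=0b +1440.0ms=3b
2) 1440.0ms=3b +1440.0ms=3b
Σ=6b of 6 (125bpm 6/8) — PASS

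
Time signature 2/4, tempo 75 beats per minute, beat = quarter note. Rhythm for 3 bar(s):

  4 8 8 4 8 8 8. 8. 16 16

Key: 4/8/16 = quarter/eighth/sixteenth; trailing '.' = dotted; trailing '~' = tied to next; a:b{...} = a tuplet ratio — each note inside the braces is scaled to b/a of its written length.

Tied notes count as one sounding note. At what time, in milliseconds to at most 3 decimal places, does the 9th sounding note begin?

1. 0.0ms @ 0 + 800.0ms (1)
2. 800.0ms @ 1 + 400.0ms (1/2)
3. 1200.0ms @ 3/2 + 400.0ms (1/2)
4. 1600.0ms @ 2 + 800.0ms (1)
5. 2400.0ms @ 3 + 400.0ms (1/2)
6. 2800.0ms @ 7/2 + 400.0ms (1/2)
7. 3200.0ms @ 4 + 600.0ms (3/4)
8. 3800.0ms @ 19/4 + 600.0ms (3/4)
9. 4400.0ms @ 11/2 + 200.0ms (1/4)
10. 4600.0ms @ 23/4 + 200.0ms (1/4)

note 9 onset = 11/2b = 4400.0ms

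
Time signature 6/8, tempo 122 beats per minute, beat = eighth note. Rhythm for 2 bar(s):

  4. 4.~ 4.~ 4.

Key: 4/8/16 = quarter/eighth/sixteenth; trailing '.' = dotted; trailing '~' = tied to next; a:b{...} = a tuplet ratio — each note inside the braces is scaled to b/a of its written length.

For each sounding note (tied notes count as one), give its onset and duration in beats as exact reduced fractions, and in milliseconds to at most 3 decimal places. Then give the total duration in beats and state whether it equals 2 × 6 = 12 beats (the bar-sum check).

1) 0.0ms=0b +1475.41ms=3b
2) 1475.41ms=3b +4426.23ms=9b
Σ=12b of 12 (122bpm 6/8) — PASS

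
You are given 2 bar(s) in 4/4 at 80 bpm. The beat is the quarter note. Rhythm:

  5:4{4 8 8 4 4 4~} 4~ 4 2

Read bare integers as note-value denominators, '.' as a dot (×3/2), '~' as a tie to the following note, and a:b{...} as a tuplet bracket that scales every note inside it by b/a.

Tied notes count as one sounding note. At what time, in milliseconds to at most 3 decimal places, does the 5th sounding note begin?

note 5 onset = 12/5b = 1800.0ms

1. 0.0ms @ 0 + 600.0ms (4/5)
2. 600.0ms @ 4/5 + 300.0ms (2/5)
3. 900.0ms @ 6/5 + 300.0ms (2/5)
4. 1200.0ms @ 8/5 + 600.0ms (4/5)
5. 1800.0ms @ 12/5 + 600.0ms (4/5)
6. 2400.0ms @ 16/5 + 2100.0ms (14/5)
7. 4500.0ms @ 6 + 1500.0ms (2)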